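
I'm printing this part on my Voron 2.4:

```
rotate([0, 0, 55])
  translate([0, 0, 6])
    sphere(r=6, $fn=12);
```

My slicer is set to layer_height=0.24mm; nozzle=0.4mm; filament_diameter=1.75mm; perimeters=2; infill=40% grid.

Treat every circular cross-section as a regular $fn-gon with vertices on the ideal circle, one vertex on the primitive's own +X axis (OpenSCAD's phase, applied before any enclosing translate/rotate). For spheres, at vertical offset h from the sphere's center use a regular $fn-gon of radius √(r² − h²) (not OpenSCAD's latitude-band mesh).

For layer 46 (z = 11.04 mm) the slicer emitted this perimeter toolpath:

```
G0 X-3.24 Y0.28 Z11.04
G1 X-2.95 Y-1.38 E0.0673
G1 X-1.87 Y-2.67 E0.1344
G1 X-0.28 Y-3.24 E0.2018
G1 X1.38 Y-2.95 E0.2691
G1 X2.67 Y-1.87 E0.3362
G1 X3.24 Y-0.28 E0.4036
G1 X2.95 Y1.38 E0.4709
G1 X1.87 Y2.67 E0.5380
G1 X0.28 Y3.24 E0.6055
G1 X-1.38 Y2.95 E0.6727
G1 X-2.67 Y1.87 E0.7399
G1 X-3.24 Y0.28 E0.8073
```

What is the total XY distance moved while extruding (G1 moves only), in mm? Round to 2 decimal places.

Sum the Euclidean lengths of each G1 segment: total = 20.23 mm.

20.23 mm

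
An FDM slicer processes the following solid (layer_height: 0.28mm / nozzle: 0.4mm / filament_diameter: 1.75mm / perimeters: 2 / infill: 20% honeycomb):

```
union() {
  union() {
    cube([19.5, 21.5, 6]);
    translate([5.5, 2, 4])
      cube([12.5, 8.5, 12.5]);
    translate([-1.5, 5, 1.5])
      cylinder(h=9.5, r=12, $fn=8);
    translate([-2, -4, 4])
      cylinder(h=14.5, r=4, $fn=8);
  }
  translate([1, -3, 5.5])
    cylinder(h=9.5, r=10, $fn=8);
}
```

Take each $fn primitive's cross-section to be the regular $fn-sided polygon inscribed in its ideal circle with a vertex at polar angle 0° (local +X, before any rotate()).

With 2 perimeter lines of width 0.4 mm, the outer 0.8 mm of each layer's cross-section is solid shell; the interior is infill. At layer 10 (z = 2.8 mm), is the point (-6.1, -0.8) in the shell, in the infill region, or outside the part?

infill

At z = 2.8 mm: the 19.5×21.5 cube contributes its full rectangle; the cube at (5.5, 2) is not intersected at this z (z outside [4, 16.5]); the cylinder at (-1.5, 5): section is a regular 8-gon, circumradius r=12; the cylinder at (-2, -4) does not reach this height (z outside [4, 18.5]); Taking the union: the regions partially overlap (shared area 131.61 mm²), so overlapping operands fuse into one piece — 1 connected region; the cylinder at (1, -3) does not reach this height (z outside [5.5, 15]); Merging all regions: only that combined region is present, so the union is just that shape — 1 connected region. Overall, the cross-section is a single solid region. The nearest boundary edge runs (-1.50, -7.00)→(-9.99, -3.49); distance from the point to it = 3.97 mm. The point is inside the cross-section and 3.97 mm from the nearest boundary — more than the 0.8 mm shell width (2 × 0.4), so it's in the infill interior.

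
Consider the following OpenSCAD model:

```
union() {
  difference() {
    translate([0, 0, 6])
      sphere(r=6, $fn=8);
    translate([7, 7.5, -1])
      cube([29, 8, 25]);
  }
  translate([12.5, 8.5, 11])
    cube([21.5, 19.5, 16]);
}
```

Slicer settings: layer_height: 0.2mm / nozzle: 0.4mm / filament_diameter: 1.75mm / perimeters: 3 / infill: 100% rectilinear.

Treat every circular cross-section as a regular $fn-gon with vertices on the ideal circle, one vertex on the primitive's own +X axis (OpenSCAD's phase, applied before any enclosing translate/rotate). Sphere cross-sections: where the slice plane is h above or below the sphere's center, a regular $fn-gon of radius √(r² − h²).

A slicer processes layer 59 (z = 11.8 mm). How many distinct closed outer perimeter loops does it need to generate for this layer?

2

At z = 11.8 mm: the sphere: section is a regular 8-gon, circumradius = √(r²−h²) = √(6²−5.8²) = 1.536; the cube at (7, 7.5) is present — its section is the full 29×8 rectangle; After the difference (first − rest): starting from the r=6 sphere, the 29×8 cube at (7, 7.5) misses the remaining region (no effect) — 1 connected region; the 21.5×19.5 cube at (12.5, 8.5) contributes its full rectangle; Merging all regions: the 2 present regions are separate (no shared area or edge), so areas and boundary lengths simply add and each stays a separate island — 2 connected regions. The result has 2 disconnected regions.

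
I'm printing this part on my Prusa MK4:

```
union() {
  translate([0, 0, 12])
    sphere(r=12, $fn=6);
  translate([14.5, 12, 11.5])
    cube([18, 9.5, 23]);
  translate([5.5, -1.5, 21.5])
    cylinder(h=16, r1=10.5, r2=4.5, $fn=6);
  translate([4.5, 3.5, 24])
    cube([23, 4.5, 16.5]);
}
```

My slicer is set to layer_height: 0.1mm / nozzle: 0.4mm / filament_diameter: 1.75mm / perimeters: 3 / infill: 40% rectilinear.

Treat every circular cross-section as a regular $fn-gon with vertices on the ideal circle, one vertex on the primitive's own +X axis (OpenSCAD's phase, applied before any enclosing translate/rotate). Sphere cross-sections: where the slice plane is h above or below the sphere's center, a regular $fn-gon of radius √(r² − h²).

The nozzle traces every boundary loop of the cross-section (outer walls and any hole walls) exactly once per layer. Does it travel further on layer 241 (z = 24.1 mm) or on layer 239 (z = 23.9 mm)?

layer 241 (z = 24.1 mm)

Layer 241 (z = 24.1): the sphere is not intersected at this z (|z−center|=12.100 > r=12); the cube at (14.5, 12) is present — its section is the full 18×9.5 rectangle (perimeter 55.00 mm); the cone at (5.5, -1.5): at t=0.163 of its height the radius interpolates to r₁+(r₂−r₁)t = 9.525, giving a regular 6-gon of that circumradius (perimeter = 2·6·9.525·sin(180°/6) = 57.15 mm); the cube at (4.5, 3.5) (footprint 23×4.5) is included at this height (perimeter 55.00 mm); Merging all regions: the regions partially overlap (shared area 21.77 mm²), so the edge portions inside another operand are dropped and the merged outline is re-measured after clipping — boundary = 146.75 mm. So its perimeter = 146.75 mm. Layer 239 (z = 23.9): the sphere: section is a regular 6-gon, circumradius = √(r²−h²) = √(12²−11.9²) = 1.546 (perimeter = 2·6·1.546·sin(180°/6) = 9.28 mm); the 18×9.5 cube at (14.5, 12) contributes its full rectangle (perimeter 55.00 mm); the cone at (5.5, -1.5) contributes a regular 6-gon of circumradius 9.600 (interpolated between r1=10.5 and r2=4.5 at t=0.150) (perimeter = 2·6·9.600·sin(180°/6) = 57.60 mm); the cube at (4.5, 3.5) does not reach this height (z outside [24, 40.5]); Merging all regions: the regions partially overlap (shared area 6.21 mm²), so the edge portions inside another operand are dropped and the merged outline is re-measured after clipping — boundary = 112.60 mm. So its perimeter = 112.60 mm. Layer 241 is larger (146.75 vs 112.60 mm).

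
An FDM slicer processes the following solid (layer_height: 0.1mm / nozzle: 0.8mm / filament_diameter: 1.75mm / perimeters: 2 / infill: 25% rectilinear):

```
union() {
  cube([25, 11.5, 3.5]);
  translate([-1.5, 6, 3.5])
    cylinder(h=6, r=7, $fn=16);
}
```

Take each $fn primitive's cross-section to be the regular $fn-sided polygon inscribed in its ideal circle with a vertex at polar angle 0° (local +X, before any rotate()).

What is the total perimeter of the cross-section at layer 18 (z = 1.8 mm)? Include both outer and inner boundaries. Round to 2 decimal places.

At z = 1.8 mm: the cube is present — its section is the full 25×11.5 rectangle (perimeter 73.00 mm); the cylinder at (-1.5, 6) is absent (z outside [3.5, 9.5]); Taking the union: only the 25×11.5 cube is present, so the union is just that shape — boundary = 73.00 mm. Overall, the cross-section is a single solid region. Total boundary length (outer) = 73.00 mm.

73.00 mm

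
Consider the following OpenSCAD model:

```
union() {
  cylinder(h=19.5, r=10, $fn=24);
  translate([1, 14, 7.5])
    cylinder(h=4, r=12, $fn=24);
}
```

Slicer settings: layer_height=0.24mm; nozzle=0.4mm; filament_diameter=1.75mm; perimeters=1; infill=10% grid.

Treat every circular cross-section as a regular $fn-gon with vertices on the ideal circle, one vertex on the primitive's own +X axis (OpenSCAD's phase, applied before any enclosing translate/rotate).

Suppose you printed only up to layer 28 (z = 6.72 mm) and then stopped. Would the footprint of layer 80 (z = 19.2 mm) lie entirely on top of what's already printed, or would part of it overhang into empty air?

Compare the two slices. At z = 6.72: the r=10 cylinder gives a regular 24-gon of circumradius 10 (constant along its height) (area = (24/2)·10.000²·sin(360°/24) = 310.58 mm²); the cylinder at (1, 14) does not reach this height (z outside [7.5, 11.5]); Taking the union: only the r=10 cylinder is present, so the union is just that shape — area = 310.58 mm². At z = 19.2: the r=10 cylinder contributes a regular 24-gon of circumradius 10 (area = (24/2)·10.000²·sin(360°/24) = 310.58 mm²); the cylinder at (1, 14) does not reach this height (z outside [7.5, 11.5]); Taking the union: only the r=10 cylinder is present, so the union is just that shape — area = 310.58 mm². Checking containment: the cross-section at z = 19.2 is a subset of the cross-section at z = 6.72.

entirely on top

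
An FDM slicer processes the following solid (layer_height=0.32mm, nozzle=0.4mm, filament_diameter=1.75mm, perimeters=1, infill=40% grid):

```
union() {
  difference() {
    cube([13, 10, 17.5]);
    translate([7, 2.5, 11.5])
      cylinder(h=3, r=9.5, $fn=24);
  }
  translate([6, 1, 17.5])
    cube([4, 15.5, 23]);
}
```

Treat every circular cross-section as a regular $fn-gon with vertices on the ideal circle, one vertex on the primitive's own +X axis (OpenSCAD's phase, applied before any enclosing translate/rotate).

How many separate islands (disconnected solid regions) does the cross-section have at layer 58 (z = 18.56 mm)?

At z = 18.56 mm: the cube does not reach this height (z outside [0, 17.5]); the cylinder at (7, 2.5) does not reach this height (z outside [11.5, 14.5]); Taking the first minus the rest: the first operand is absent here, so nothing remains; the 4×15.5 cube at (6, 1) contributes its full rectangle; Merging all regions: only the 4×15.5 cube at (6, 1) is present, so the union is just that shape — 1 connected region. Overall, the cross-section is a single solid region. Island count = 1.

1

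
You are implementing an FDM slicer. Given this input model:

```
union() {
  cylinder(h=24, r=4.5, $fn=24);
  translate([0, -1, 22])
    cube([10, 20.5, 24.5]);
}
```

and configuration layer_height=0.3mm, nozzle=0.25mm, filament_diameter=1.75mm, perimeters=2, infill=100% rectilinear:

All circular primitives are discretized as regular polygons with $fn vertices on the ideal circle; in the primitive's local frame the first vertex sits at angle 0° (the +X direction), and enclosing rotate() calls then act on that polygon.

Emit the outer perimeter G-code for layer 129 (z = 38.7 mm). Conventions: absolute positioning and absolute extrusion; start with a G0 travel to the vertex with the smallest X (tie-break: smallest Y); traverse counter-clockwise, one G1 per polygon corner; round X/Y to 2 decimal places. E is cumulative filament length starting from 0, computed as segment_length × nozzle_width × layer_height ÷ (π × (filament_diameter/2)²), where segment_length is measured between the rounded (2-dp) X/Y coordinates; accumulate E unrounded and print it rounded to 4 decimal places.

G0 X0.00 Y-1.00 Z38.70
G1 X10.00 Y-1.00 E0.3118
G1 X10.00 Y19.50 E0.9510
G1 X0.00 Y19.50 E1.2628
G1 X0.00 Y-1.00 E1.9021

At z = 38.7 mm: the cylinder does not reach this height (z outside [0, 24]); the cube at (0, -1) (footprint 10×20.5) is included at this height; Merging all regions: only the 10×20.5 cube at (0, -1) is present, so the union is just that shape — 1 connected region. The outline is a single polygon with 4 vertices. Extrusion per mm of travel: 0.25 × 0.3 / (π × 0.875²) = 0.031181. Accumulating E over each segment gives final E = 1.9021.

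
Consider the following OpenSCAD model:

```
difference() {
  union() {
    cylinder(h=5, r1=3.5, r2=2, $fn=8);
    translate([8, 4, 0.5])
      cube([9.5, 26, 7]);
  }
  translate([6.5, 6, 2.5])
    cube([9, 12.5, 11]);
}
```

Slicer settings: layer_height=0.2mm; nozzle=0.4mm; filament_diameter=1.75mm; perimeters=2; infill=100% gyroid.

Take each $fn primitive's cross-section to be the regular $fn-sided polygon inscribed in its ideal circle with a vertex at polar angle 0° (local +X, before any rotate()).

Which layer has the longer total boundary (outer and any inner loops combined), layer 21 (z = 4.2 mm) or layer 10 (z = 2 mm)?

Layer 21 (z = 4.2): the cone (r1=3.5→r2=2) has section circumradius 2.240 here — a regular 8-gon (perimeter = 2·8·2.240·sin(180°/8) = 13.72 mm); the cube at (8, 4) is present — its section is the full 9.5×26 rectangle (perimeter 71.00 mm); Merging all regions: the 2 present regions are separate (no shared area or edge), so areas and boundary lengths simply add and each stays a separate island — boundary = 84.72 mm; the 9×12.5 cube at (6.5, 6) contributes its full rectangle (perimeter 43.00 mm); Taking the first minus the rest: starting from the result so far, the 9×12.5 cube at (6.5, 6) partially overlaps it — only the 93.75 mm² overlap (of its 112.50 mm²) is removed, clipping the outline — boundary = 99.72 mm. So its perimeter = 99.72 mm. Layer 10 (z = 2): the cone: at t=0.400 of its height the radius interpolates to r₁+(r₂−r₁)t = 2.900, giving a regular 8-gon of that circumradius (perimeter = 2·8·2.900·sin(180°/8) = 17.76 mm); the cube at (8, 4) is present — its section is the full 9.5×26 rectangle (perimeter 71.00 mm); Merging all regions: the 2 present regions are separate (no shared area or edge), so areas and boundary lengths simply add and each stays a separate island — boundary = 88.76 mm; the cube at (6.5, 6) is not intersected at this z (z outside [2.5, 13.5]); Subtracting the remaining from the first: none of the subtracted shapes is present at this height, so that combined region is unchanged — boundary = 88.76 mm. So its perimeter = 88.76 mm. Layer 21 is larger (99.72 vs 88.76 mm).

layer 21 (z = 4.2 mm)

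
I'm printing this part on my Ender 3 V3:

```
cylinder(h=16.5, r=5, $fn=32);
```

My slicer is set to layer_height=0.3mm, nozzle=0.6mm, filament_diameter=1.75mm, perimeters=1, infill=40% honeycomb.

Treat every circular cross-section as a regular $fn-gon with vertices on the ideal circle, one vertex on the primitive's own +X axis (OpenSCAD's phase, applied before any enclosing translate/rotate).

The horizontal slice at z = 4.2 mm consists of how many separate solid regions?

1

At z = 4.2 mm: the r=5 cylinder gives a regular 32-gon of circumradius 5 (constant along its height). The result has 1 disconnected region.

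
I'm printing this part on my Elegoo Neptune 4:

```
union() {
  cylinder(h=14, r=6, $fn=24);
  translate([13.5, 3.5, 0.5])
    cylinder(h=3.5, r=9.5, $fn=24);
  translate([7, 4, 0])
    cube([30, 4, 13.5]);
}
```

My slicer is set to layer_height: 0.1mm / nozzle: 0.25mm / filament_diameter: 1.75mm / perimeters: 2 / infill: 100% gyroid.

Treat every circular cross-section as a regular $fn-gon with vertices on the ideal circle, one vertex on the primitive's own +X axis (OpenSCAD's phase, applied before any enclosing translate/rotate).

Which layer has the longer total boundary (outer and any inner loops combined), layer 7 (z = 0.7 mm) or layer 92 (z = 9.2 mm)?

layer 7 (z = 0.7 mm)

Layer 7 (z = 0.7): the r=6 cylinder contributes a regular 24-gon of circumradius 6 (perimeter = 2·24·6.000·sin(180°/24) = 37.59 mm); the r=9.5 cylinder at (13.5, 3.5) gives a regular 24-gon of circumradius 9.5 (constant along its height) (perimeter = 2·24·9.500·sin(180°/24) = 59.52 mm); the cube at (7, 4) (footprint 30×4) is included at this height (perimeter 68.00 mm); Taking the union: the regions partially overlap (shared area 68.41 mm²), so the edge portions inside another operand are dropped and the merged outline is re-measured after clipping — boundary = 112.96 mm. So its perimeter = 112.96 mm. Layer 92 (z = 9.2): the r=6 cylinder gives a regular 24-gon of circumradius 6 (constant along its height) (perimeter = 2·24·6.000·sin(180°/24) = 37.59 mm); the cylinder at (13.5, 3.5) is absent (z outside [0.5, 4]); the 30×4 cube at (7, 4) contributes its full rectangle (perimeter 68.00 mm); Taking the union: the 2 present regions are separate (no shared area or edge), so areas and boundary lengths simply add and each stays a separate island — boundary = 105.59 mm. So its perimeter = 105.59 mm. Layer 7 is larger (112.96 vs 105.59 mm).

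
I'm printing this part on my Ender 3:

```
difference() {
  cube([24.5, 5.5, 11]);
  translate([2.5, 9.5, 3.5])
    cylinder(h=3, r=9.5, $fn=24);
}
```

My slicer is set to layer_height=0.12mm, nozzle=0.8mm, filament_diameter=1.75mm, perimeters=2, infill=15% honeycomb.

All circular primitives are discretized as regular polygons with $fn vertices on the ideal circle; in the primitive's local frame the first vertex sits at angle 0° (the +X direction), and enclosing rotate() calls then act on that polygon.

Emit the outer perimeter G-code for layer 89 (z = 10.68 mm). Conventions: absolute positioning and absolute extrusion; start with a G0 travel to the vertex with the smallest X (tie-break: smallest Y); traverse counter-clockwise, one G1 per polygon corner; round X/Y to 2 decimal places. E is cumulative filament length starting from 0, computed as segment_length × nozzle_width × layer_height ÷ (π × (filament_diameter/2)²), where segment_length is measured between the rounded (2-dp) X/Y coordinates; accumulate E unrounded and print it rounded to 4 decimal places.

G0 X0.00 Y0.00 Z10.68
G1 X24.50 Y0.00 E0.9778
G1 X24.50 Y5.50 E1.1974
G1 X0.00 Y5.50 E2.1752
G1 X0.00 Y0.00 E2.3947

At z = 10.68 mm: the 24.5×5.5 cube contributes its full rectangle; the cylinder at (2.5, 9.5) is not intersected at this z (z outside [3.5, 6.5]); After the difference (first − rest): none of the subtracted shapes is present at this height, so the 24.5×5.5 cube is unchanged — 1 connected region. The outline is a single polygon with 4 vertices. Extrusion per mm of travel: 0.8 × 0.12 / (π × 0.875²) = 0.039912. Accumulating E over each segment gives final E = 2.3947.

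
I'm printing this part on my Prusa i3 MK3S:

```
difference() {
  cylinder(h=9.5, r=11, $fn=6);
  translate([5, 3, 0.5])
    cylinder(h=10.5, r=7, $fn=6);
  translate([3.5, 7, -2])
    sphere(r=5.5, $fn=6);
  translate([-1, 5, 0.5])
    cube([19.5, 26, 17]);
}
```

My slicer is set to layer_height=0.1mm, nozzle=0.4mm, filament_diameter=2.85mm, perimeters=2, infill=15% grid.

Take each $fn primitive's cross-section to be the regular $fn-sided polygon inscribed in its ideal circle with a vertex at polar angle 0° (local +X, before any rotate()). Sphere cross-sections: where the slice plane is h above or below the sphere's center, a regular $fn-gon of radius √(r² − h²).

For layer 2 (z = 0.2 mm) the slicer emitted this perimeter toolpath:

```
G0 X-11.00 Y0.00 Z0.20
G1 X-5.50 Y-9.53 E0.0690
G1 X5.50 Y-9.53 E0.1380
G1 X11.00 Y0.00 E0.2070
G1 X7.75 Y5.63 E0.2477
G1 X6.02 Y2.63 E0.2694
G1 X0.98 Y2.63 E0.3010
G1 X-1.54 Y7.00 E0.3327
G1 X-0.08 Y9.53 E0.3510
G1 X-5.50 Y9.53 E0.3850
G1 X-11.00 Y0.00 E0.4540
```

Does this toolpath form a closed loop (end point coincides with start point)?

yes

Start point (G0): (-11.00, 0.00). End point (last G1): the path returns to the start — closed.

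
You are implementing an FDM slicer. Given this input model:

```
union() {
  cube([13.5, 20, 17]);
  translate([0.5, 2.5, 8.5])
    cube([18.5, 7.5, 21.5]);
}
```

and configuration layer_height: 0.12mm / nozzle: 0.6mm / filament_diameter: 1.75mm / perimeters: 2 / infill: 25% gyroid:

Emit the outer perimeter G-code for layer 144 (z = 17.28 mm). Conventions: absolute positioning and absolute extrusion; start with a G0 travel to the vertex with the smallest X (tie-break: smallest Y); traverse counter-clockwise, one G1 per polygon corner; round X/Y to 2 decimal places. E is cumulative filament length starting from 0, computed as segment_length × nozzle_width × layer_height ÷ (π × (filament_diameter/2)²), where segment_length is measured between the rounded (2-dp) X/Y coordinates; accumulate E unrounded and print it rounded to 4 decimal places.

G0 X0.50 Y2.50 Z17.28
G1 X19.00 Y2.50 E0.5538
G1 X19.00 Y10.00 E0.7783
G1 X0.50 Y10.00 E1.3321
G1 X0.50 Y2.50 E1.5566

At z = 17.28 mm: the cube does not reach this height (z outside [0, 17]); the 18.5×7.5 cube at (0.5, 2.5) contributes its full rectangle; Combining (union): only the 18.5×7.5 cube at (0.5, 2.5) is present, so the union is just that shape — 1 connected region. The outline is a single polygon with 4 vertices. Extrusion per mm of travel: 0.6 × 0.12 / (π × 0.875²) = 0.029934. Accumulating E over each segment gives final E = 1.5566.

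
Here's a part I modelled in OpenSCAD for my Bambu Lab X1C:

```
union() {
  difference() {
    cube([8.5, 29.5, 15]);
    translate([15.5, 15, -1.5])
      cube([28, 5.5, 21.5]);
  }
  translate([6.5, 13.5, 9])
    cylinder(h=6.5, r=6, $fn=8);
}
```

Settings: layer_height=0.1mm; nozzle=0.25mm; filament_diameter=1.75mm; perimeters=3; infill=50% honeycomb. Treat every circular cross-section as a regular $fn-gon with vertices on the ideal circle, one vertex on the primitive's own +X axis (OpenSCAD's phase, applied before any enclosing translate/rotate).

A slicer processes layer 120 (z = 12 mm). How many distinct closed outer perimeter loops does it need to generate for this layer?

At z = 12 mm: the 8.5×29.5 cube contributes its full rectangle; the cube at (15.5, 15) is present — its section is the full 28×5.5 rectangle; Taking the first minus the rest: starting from the 8.5×29.5 cube, the 28×5.5 cube at (15.5, 15) misses the remaining region (no effect) — 1 connected region; the cylinder at (6.5, 13.5): section is a regular 8-gon, circumradius r=6; Merging all regions: the regions partially overlap (shared area 73.25 mm²), so overlapping operands fuse into one piece — 1 connected region. The result has 1 disconnected region.

1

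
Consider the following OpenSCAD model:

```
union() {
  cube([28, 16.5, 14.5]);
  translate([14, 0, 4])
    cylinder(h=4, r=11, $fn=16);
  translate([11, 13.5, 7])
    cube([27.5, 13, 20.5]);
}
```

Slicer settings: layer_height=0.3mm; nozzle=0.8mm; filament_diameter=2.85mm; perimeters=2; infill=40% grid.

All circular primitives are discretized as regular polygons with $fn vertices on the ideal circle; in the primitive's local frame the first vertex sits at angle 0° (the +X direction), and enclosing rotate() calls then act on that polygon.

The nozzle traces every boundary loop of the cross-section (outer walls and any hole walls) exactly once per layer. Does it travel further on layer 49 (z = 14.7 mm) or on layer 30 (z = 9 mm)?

layer 30 (z = 9 mm)

Layer 49 (z = 14.7): the cube is absent (z outside [0, 14.5]); the cylinder at (14, 0) does not reach this height (z outside [4, 8]); the cube at (11, 13.5) is present — its section is the full 27.5×13 rectangle (perimeter 81.00 mm); Combining (union): only the 27.5×13 cube at (11, 13.5) is present, so the union is just that shape — boundary = 81.00 mm. So its perimeter = 81.00 mm. Layer 30 (z = 9): the cube (footprint 28×16.5) is included at this height (perimeter 89.00 mm); the cylinder at (14, 0) does not reach this height (z outside [4, 8]); the cube at (11, 13.5) (footprint 27.5×13) is included at this height (perimeter 81.00 mm); Combining (union): the regions partially overlap (shared area 51.00 mm²), so the edge portions inside another operand are dropped and the merged outline is re-measured after clipping — boundary = 130.00 mm. So its perimeter = 130.00 mm. Layer 30 is larger (130.00 vs 81.00 mm).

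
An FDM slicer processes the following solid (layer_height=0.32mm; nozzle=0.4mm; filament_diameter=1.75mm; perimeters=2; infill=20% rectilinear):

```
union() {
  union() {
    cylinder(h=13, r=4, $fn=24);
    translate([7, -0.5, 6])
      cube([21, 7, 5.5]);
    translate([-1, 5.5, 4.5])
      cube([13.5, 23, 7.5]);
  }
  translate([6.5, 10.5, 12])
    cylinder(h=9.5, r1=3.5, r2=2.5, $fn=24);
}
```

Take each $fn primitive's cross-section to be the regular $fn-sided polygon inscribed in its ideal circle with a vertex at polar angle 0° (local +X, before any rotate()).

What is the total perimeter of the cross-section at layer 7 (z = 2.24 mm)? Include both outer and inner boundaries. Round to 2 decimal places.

25.06 mm

At z = 2.24 mm: the cylinder: section is a regular 24-gon, circumradius r=4 (perimeter = 2·24·4.000·sin(180°/24) = 25.06 mm); the cube at (7, -0.5) does not reach this height (z outside [6, 11.5]); the cube at (-1, 5.5) is not intersected at this z (z outside [4.5, 12]); Merging all regions: only the r=4 cylinder is present, so the union is just that shape — boundary = 25.06 mm; the cone at (6.5, 10.5) is absent (z outside [12, 21.5]); Combining (union): only the result so far is present, so the union is just that shape — boundary = 25.06 mm. Overall, the cross-section is a single solid region. Total boundary length (outer) = 25.06 mm.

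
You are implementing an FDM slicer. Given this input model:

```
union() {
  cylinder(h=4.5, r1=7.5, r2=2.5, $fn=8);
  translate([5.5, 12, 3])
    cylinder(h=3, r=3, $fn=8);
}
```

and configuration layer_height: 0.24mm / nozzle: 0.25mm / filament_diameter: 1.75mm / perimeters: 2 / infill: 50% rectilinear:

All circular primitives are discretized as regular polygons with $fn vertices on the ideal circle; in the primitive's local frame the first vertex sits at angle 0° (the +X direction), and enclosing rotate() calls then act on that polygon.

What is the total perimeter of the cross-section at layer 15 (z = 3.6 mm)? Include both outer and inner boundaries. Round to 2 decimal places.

At z = 3.6 mm: the cone: at t=0.800 of its height the radius interpolates to r₁+(r₂−r₁)t = 3.500, giving a regular 8-gon of that circumradius (perimeter = 2·8·3.500·sin(180°/8) = 21.43 mm); the cylinder at (5.5, 12): section is a regular 8-gon, circumradius r=3 (perimeter = 2·8·3.000·sin(180°/8) = 18.37 mm); Merging all regions: the 2 present regions are separate (no shared area or edge), so areas and boundary lengths simply add and each stays a separate island — boundary = 39.80 mm. Overall, the cross-section has 2 separate islands. Total boundary length (outer) = 39.80 mm.

39.80 mm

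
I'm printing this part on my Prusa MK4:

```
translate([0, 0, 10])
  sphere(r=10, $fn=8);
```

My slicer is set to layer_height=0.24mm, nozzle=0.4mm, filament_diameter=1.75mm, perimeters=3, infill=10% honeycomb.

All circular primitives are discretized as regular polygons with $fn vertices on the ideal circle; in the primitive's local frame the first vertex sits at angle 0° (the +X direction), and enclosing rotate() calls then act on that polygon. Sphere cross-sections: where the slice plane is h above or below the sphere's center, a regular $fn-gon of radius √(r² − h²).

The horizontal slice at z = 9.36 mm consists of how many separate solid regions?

At z = 9.36 mm: the sphere: section is a regular 8-gon, circumradius = √(r²−h²) = √(10²−0.64²) = 9.979. The result has 1 disconnected region.

1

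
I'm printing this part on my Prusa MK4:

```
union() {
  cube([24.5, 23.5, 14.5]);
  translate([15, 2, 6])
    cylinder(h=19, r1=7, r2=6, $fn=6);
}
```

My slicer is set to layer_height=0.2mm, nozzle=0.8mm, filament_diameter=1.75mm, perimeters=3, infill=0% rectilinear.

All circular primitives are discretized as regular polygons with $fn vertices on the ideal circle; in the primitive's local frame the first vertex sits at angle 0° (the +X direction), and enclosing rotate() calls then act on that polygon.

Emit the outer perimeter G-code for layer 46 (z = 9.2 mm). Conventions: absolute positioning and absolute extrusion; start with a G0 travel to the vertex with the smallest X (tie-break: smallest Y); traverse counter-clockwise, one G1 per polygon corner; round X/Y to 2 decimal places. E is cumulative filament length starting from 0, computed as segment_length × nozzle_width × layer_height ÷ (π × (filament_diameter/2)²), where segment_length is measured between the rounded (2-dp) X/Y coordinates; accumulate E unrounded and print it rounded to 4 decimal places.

G0 X0.00 Y0.00 Z9.20
G1 X9.32 Y0.00 E0.6200
G1 X11.58 Y-3.92 E0.9210
G1 X18.42 Y-3.92 E1.3760
G1 X20.68 Y0.00 E1.6770
G1 X24.50 Y0.00 E1.9311
G1 X24.50 Y23.50 E3.4943
G1 X0.00 Y23.50 E5.1240
G1 X0.00 Y0.00 E6.6873

At z = 9.2 mm: the cube (footprint 24.5×23.5) is included at this height; the cone at (15, 2) contributes a regular 6-gon of circumradius 6.832 (interpolated between r1=7 and r2=6 at t=0.168); Taking the union: the regions partially overlap (shared area 85.64 mm²), so overlapping operands fuse into one piece — 1 connected region. The outline is a single polygon with 8 vertices. Extrusion per mm of travel: 0.8 × 0.2 / (π × 0.875²) = 0.066520. Accumulating E over each segment gives final E = 6.6873.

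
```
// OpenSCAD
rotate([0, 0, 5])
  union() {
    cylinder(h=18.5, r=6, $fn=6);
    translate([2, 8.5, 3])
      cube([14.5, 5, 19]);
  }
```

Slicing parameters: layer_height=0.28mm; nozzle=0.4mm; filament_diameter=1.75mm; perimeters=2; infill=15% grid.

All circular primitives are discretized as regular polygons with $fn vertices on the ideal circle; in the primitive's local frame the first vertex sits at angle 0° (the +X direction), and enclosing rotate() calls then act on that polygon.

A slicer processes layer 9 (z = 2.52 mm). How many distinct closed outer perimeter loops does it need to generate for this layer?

At z = 2.52 mm: the r=6 cylinder contributes a regular 6-gon of circumradius 6; the cube at (2, 8.5) does not reach this height (z outside [3, 22]); Taking the union: only the r=6 cylinder is present, so the union is just that shape — 1 connected region; (rotated 5° about Z; rotation is an isometry so areas/perimeters/island counts are preserved). The result has 1 disconnected region.

1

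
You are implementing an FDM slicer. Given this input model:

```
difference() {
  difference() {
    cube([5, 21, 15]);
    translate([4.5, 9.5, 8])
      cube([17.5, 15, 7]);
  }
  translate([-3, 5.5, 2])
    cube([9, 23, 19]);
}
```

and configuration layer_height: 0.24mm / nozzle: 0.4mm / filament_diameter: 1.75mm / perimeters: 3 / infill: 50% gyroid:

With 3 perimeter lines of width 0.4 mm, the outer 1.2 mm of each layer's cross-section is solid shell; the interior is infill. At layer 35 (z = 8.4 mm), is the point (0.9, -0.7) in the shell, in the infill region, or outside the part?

outside

At z = 8.4 mm: the 5×21 cube contributes its full rectangle; the 17.5×15 cube at (4.5, 9.5) contributes its full rectangle; After the difference (first − rest): starting from the 5×21 cube, the 17.5×15 cube at (4.5, 9.5) partially overlaps it — only the 5.75 mm² overlap (of its 262.50 mm²) is removed, clipping the outline — 1 connected region; the cube at (-3, 5.5) is present — its section is the full 9×23 rectangle; Subtracting the remaining from the first: starting from that combined region, the 9×23 cube at (-3, 5.5) partially overlaps it — only the 71.75 mm² overlap (of its 207.00 mm²) is removed, clipping the outline — 1 connected region. Overall, the cross-section is a single solid region. The nearest boundary edge runs (5.00, 0.00)→(0.00, 0.00); distance from the point to it = 0.70 mm. The point is not inside any of the regions above, so it lies outside the cross-section (0.70 mm from the nearest boundary).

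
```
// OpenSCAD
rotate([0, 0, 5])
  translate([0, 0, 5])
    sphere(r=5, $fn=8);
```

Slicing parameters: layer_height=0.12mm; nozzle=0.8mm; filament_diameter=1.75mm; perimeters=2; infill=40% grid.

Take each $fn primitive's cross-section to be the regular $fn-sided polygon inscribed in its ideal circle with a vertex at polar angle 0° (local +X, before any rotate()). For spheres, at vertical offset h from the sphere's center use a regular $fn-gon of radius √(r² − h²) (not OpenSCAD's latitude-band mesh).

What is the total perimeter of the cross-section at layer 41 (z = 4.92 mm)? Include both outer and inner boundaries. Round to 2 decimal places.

30.61 mm

At z = 4.92 mm: the r=5 sphere slices to a regular 8-gon of circumradius 4.999 (√(r²−h²) with h=0.08 from center) (perimeter = 2·8·4.999·sin(180°/8) = 30.61 mm); (rotated 5° about Z; rotation is an isometry so areas/perimeters/island counts are preserved). Overall, the cross-section is a single solid region. Total boundary length (outer) = 30.61 mm.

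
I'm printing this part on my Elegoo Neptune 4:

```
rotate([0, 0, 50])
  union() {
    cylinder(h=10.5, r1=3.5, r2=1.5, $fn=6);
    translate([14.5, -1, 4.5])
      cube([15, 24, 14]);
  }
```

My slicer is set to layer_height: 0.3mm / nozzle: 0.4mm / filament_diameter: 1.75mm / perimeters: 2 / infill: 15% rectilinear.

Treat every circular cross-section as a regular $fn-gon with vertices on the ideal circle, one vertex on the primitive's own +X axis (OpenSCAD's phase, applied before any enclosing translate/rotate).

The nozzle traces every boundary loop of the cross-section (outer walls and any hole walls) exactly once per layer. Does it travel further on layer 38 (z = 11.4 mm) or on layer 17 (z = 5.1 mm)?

layer 17 (z = 5.1 mm)

Layer 38 (z = 11.4): the cone does not reach this height (z outside [0, 10.5]); the cube at (14.5, -1) is present — its section is the full 15×24 rectangle (perimeter 78.00 mm); Taking the union: only the 15×24 cube at (14.5, -1) is present, so the union is just that shape — boundary = 78.00 mm; (whole slice rotated 50° about Z — lengths, areas and connectivity unchanged). So its perimeter = 78.00 mm. Layer 17 (z = 5.1): the cone: at t=0.486 of its height the radius interpolates to r₁+(r₂−r₁)t = 2.529, giving a regular 6-gon of that circumradius (perimeter = 2·6·2.529·sin(180°/6) = 15.17 mm); the cube at (14.5, -1) (footprint 15×24) is included at this height (perimeter 78.00 mm); Merging all regions: the 2 present regions are separate (no shared area or edge), so areas and boundary lengths simply add and each stays a separate island — boundary = 93.17 mm; (whole slice rotated 50° about Z — lengths, areas and connectivity unchanged). So its perimeter = 93.17 mm. Layer 17 is larger (93.17 vs 78.00 mm).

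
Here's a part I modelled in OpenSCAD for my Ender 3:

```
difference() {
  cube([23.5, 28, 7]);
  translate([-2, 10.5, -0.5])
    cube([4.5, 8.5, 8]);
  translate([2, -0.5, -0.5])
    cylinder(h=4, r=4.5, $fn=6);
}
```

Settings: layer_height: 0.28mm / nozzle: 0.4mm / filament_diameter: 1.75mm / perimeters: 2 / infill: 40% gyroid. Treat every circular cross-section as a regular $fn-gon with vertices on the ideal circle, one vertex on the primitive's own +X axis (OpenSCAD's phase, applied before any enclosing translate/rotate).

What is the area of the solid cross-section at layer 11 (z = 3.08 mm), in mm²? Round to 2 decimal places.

At z = 3.08 mm: the 23.5×28 cube contributes its full rectangle (area 658.00 mm²); the cube at (-2, 10.5) (footprint 4.5×8.5) is included at this height (area 38.25 mm²); the r=4.5 cylinder at (2, -0.5) gives a regular 6-gon of circumradius 4.5 (constant along its height) (area = (6/2)·4.500²·sin(360°/6) = 52.61 mm²); Taking the first minus the rest: starting from the 23.5×28 cube (658.00 mm²), the 4.5×8.5 cube at (-2, 10.5) partially overlaps it — only the 21.25 mm² overlap (of its 38.25 mm²) is removed, clipping the outline; the r=4.5 cylinder at (2, -0.5) partially overlaps it — only the 17.77 mm² overlap (of its 52.61 mm²) is removed, clipping the outline — area = 618.98 mm². Overall, the cross-section is a single solid region. Net area = 618.98 mm².

618.98 mm²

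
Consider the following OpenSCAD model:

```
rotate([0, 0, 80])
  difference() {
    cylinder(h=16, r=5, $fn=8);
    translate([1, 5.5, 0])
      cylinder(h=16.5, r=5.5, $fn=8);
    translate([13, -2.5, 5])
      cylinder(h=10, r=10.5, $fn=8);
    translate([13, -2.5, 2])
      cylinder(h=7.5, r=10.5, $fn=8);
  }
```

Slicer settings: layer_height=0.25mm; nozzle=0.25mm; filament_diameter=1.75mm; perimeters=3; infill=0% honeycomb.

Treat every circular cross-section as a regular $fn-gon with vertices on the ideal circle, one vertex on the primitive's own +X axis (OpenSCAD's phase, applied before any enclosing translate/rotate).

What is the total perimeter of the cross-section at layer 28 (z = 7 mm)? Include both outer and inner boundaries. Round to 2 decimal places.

At z = 7 mm: the r=5 cylinder contributes a regular 8-gon of circumradius 5 (perimeter = 2·8·5.000·sin(180°/8) = 30.61 mm); the cylinder at (1, 5.5): section is a regular 8-gon, circumradius r=5.5 (perimeter = 2·8·5.500·sin(180°/8) = 33.68 mm); the r=10.5 cylinder at (13, -2.5) contributes a regular 8-gon of circumradius 10.5 (perimeter = 2·8·10.500·sin(180°/8) = 64.29 mm); the cylinder at (13, -2.5): section is a regular 8-gon, circumradius r=10.5 (perimeter = 2·8·10.500·sin(180°/8) = 64.29 mm); After the difference (first − rest): starting from the r=5 cylinder, the r=5.5 cylinder at (1, 5.5) partially overlaps it — only the 25.27 mm² overlap (of its 85.56 mm²) is removed, clipping the outline; the r=10.5 cylinder at (13, -2.5) partially overlaps it — only the 6.02 mm² overlap (of its 311.83 mm²) is removed, clipping the outline; the r=10.5 cylinder at (13, -2.5) misses the remaining region (no effect) — boundary = 29.39 mm; (rotated 80° about Z; rotation is an isometry so areas/perimeters/island counts are preserved). Overall, the cross-section is a single solid region. Total boundary length (outer) = 29.39 mm.

29.39 mm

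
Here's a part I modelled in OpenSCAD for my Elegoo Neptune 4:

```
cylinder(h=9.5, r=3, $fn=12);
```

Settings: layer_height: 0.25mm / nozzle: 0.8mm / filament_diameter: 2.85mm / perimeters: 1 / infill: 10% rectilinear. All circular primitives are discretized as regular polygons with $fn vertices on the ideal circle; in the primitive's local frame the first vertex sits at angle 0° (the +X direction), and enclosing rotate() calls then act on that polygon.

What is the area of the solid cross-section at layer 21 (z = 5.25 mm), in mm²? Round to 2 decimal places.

27.00 mm²

At z = 5.25 mm: the r=3 cylinder contributes a regular 12-gon of circumradius 3 (area = (12/2)·3.000²·sin(360°/12) = 27.00 mm²). Overall, the cross-section is a single solid region. Net area = 27.00 mm².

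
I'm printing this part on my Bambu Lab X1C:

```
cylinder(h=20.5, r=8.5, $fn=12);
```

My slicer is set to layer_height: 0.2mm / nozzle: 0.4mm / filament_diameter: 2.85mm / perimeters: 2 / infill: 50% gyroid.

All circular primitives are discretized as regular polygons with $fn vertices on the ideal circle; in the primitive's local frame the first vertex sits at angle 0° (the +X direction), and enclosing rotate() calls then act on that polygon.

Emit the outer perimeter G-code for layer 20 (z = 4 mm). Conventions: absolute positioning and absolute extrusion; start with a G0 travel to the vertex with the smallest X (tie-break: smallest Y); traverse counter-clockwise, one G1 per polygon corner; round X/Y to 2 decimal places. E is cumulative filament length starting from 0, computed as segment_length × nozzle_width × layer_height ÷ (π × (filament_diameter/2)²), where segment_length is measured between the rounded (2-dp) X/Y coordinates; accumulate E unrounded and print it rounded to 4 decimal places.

At z = 4 mm: the r=8.5 cylinder gives a regular 12-gon of circumradius 8.5 (constant along its height). The outline is a single polygon with 12 vertices. Extrusion per mm of travel: 0.4 × 0.2 / (π × 1.425²) = 0.012540. Accumulating E over each segment gives final E = 0.6621.

G0 X-8.50 Y0.00 Z4.00
G1 X-7.36 Y-4.25 E0.0552
G1 X-4.25 Y-7.36 E0.1103
G1 X0.00 Y-8.50 E0.1655
G1 X4.25 Y-7.36 E0.2207
G1 X7.36 Y-4.25 E0.2759
G1 X8.50 Y0.00 E0.3310
G1 X7.36 Y4.25 E0.3862
G1 X4.25 Y7.36 E0.4414
G1 X0.00 Y8.50 E0.4965
G1 X-4.25 Y7.36 E0.5517
G1 X-7.36 Y4.25 E0.6069
G1 X-8.50 Y0.00 E0.6621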